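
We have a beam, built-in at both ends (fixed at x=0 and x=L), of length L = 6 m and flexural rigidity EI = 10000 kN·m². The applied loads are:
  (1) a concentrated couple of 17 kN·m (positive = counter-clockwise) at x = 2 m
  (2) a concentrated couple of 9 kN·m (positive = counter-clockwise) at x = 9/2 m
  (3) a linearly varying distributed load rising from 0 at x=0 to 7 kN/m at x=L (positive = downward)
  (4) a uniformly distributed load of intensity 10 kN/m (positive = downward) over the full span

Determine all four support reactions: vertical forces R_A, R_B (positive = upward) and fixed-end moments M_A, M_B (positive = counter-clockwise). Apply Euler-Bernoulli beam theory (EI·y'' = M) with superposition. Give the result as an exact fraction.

R_A = 30071/720 kN, M_A = 3297/80 kN·m, R_B = 28249/720 kN, M_B = -9269/240 kN·m

Load 1 — applied couple M₀=17 kN·m at a=2 m (b=L-a=4):
  R_A = 6M₀ab/L³ = 6·17·2·4/6³ = 34/9 kN
  M_A = M₀b(2a-b)/L² = 17·4·(2·2-4)/6² = 0 kN·m
  R_B = -6M₀ab/L³ = -6·17·2·4/6³ = -34/9 kN
  M_B = M₀a(2b-a)/L² = 17·2·(2·4-2)/6² = 17/3 kN·m
Load 2 — applied couple M₀=9 kN·m at a=9/2 m (b=L-a=3/2):
  R_A = 6M₀ab/L³ = 6·9·(9/2)·(3/2)/6³ = 27/16 kN
  M_A = M₀b(2a-b)/L² = 9·(3/2)·(2·(9/2)-(3/2))/6² = 45/16 kN·m
  R_B = -6M₀ab/L³ = -6·9·(9/2)·(3/2)/6³ = -27/16 kN
  M_B = M₀a(2b-a)/L² = 9·(9/2)·(2·(3/2)-(9/2))/6² = -27/16 kN·m
Load 3 — triangular load w₀=7 kN/m (0→w₀ over full span):
  R_A = 3w₀L/20 = 3·7·6/20 = 63/10 kN
  M_A = w₀L²/30 = 7·6²/30 = 42/5 kN·m
  R_B = 7w₀L/20 = 7·7·6/20 = 147/10 kN
  M_B = -w₀L²/20 = -7·6²/20 = -63/5 kN·m
Load 4 — uniform load w=10 kN/m over full span:
  R_A = wL/2 = 10·6/2 = 30 kN
  M_A = wL²/12 = 10·6²/12 = 30 kN·m
  R_B = wL/2 = 10·6/2 = 30 kN
  M_B = -wL²/12 = -10·6²/12 = -30 kN·m
Superposition: R_A = 30071/720 kN, M_A = 3297/80 kN·m, R_B = 28249/720 kN, M_B = -9269/240 kN·m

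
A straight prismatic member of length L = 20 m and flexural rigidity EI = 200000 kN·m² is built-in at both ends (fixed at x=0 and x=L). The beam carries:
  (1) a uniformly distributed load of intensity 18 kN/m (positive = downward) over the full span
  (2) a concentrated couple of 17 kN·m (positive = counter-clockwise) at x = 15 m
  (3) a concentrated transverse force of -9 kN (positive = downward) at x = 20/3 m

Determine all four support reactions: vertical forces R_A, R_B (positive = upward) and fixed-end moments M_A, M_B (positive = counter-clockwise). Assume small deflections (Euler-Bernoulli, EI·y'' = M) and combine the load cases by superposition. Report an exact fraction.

Load 1 — uniform load w=18 kN/m over full span:
  R_A = wL/2 = 18·20/2 = 180 kN
  M_A = wL²/12 = 18·20²/12 = 600 kN·m
  R_B = wL/2 = 18·20/2 = 180 kN
  M_B = -wL²/12 = -18·20²/12 = -600 kN·m
Load 2 — applied couple M₀=17 kN·m at a=15 m (b=L-a=5):
  R_A = 6M₀ab/L³ = 6·17·15·5/20³ = 153/160 kN
  M_A = M₀b(2a-b)/L² = 17·5·(2·15-5)/20² = 85/16 kN·m
  R_B = -6M₀ab/L³ = -6·17·15·5/20³ = -153/160 kN
  M_B = M₀a(2b-a)/L² = 17·15·(2·5-15)/20² = -51/16 kN·m
Load 3 — point force P=-9 kN at a=20/3 m (b=L-a=40/3):
  R_A = Pb²(3a+b)/L³ = (-9)·(40/3)²·(3·(20/3)+(40/3))/20³ = -20/3 kN
  M_A = Pab²/L² = (-9)·(20/3)·(40/3)²/20² = -80/3 kN·m
  R_B = Pa²(a+3b)/L³ = (-9)·(20/3)²·((20/3)+3·(40/3))/20³ = -7/3 kN
  M_B = -Pa²b/L² = -(-9)·(20/3)²·(40/3)/20² = 40/3 kN·m
Superposition: R_A = 83659/480 kN, M_A = 27775/48 kN·m, R_B = 84821/480 kN, M_B = -28313/48 kN·m

R_A = 83659/480 kN, M_A = 27775/48 kN·m, R_B = 84821/480 kN, M_B = -28313/48 kN·m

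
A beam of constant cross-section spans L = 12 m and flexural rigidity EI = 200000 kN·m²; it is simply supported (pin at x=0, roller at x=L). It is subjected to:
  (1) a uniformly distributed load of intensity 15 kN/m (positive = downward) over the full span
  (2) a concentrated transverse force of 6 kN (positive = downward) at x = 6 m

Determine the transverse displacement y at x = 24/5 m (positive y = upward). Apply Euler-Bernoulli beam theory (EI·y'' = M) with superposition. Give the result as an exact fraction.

Load 1 — uniform load w=15 kN/m over full span:
  y_1 = -wx(L³-2Lx²+x³)/(24EI) = -15·(24/5)·(12³-2·12·(24/5)²+(24/5)³)/(24·200000) = -7533/390625 m
Load 2 — point force P=6 kN at a=6 m (b=L-a=6):
  y_2 = -Pbx(L²-b²-x²)/(6LEI)  [x≤a] = -6·6·(24/5)·(12²-6²-(24/5)²)/(6·12·200000) = -1593/1562500 m
Superposition: y = Σ y_i = -1269/62500 m ≈ -0.020304 m

y(24/5) = -1269/62500 m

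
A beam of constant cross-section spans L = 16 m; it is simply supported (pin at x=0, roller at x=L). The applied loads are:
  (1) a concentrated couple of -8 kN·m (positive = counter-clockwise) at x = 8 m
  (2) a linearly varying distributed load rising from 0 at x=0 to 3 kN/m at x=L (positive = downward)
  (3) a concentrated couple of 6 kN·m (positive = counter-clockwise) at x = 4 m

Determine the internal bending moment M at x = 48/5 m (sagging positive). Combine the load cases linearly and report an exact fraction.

M(48/5) = 6244/125 kN·m

Load 1 — applied couple M₀=-8 kN·m at a=8 m (b=L-a=8):
  M_1 = M₀x/L - M₀  [x>a] = (-8)·(48/5)/16 - (-8) = 16/5 kN·m
Load 2 — triangular load w₀=3 kN/m (0→w₀ over full span):
  M_2 = w₀Lx/6 - w₀x³/(6L) = 3·16·(48/5)/6 - 3·(48/5)³/(6·16) = 6144/125 kN·m
Load 3 — applied couple M₀=6 kN·m at a=4 m (b=L-a=12):
  M_3 = M₀x/L - M₀  [x>a] = 6·(48/5)/16 - 6 = -12/5 kN·m
Superposition: M = Σ M_i = 6244/125 kN·m ≈ 49.952000 kN·m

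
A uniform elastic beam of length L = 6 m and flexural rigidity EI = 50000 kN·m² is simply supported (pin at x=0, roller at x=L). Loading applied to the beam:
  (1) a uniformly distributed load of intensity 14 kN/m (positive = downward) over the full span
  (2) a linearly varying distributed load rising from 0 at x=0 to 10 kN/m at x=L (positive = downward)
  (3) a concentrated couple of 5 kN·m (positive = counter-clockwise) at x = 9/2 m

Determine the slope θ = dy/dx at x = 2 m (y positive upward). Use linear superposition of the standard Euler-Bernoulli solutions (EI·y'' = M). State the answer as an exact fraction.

Load 1 — uniform load w=14 kN/m over full span:
  θ_1 = -w(L³-6Lx²+4x³)/(24EI) = -14·(6³-6·6·2²+4·2³)/(24·50000) = -91/75000 rad
Load 2 — triangular load w₀=10 kN/m (0→w₀ over full span):
  θ_2 = -w₀(7L⁴-30L²x²+15x⁴)/(360LEI) = -10·(7·6⁴-30·6²·2²+15·2⁴)/(360·6·50000) = -13/28125 rad
Load 3 — applied couple M₀=5 kN·m at a=9/2 m (b=L-a=3/2):
  θ_3 = (M₀x²/(2L)+C₁)/EI  [x≤a] with C₁=M₀(3b²-L²)/(6L)=-65/16 = (5·2²/(2·6)+(-65/16))/50000 = -23/480000 rad
Superposition: θ = Σ θ_i = -12409/7200000 rad ≈ -0.001723 rad

θ(2) = -12409/7200000 rad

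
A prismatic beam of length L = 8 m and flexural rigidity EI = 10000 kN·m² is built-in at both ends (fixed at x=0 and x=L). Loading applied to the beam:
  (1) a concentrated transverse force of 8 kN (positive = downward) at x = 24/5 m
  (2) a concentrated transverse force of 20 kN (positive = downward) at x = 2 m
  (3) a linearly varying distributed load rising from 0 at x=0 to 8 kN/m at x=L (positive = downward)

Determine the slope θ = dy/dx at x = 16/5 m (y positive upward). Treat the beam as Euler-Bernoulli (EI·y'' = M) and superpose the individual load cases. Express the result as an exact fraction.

θ(16/5) = -2944/1953125 rad

Load 1 — point force P=8 kN at a=24/5 m (b=L-a=16/5):
  θ_1 = -Pb²x(2aL-(3a+b)x)/(2L³EI)  [x≤a] = -8·(16/5)²·(16/5)·(2·(24/5)·8-(3·(24/5)+(16/5))·(16/5))/(2·8³·10000) = -1024/1953125 rad
Load 2 — point force P=20 kN at a=2 m (b=L-a=6):
  θ_2 = Pa²(L-x)(2bL-(3b+a)(L-x))/(2L³EI)  [x>a] = 20·2²·(8-(16/5))·(2·6·8-(3·6+2)·(8-(16/5)))/(2·8³·10000) = 0 rad
Load 3 — triangular load w₀=8 kN/m (0→w₀ over full span):
  θ_3 = -w₀(2x(L-x)(L-2x)(x+2L)+x²(L-x)²)/(120LEI) = -8·(2·(16/5)·(8-(16/5))·(8-2·(16/5))·((16/5)+2·8)+(16/5)²·(8-(16/5))²)/(120·8·10000) = -384/390625 rad
Superposition: θ = Σ θ_i = -2944/1953125 rad ≈ -0.001507 rad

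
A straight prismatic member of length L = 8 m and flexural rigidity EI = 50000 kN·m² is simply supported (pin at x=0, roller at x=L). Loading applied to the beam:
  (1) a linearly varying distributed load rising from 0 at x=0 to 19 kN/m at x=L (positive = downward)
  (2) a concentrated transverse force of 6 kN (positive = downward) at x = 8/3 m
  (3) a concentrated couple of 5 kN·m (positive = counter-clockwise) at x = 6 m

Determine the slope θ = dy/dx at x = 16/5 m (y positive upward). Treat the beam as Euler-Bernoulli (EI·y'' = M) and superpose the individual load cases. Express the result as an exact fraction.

θ(16/5) = -5138041/3375000000 rad

Load 1 — triangular load w₀=19 kN/m (0→w₀ over full span):
  θ_1 = -w₀(7L⁴-30L²x²+15x⁴)/(360LEI) = -19·(7·8⁴-30·8²·(16/5)²+15·(16/5)⁴)/(360·8·50000) = -24548/17578125 rad
Load 2 — point force P=6 kN at a=8/3 m (b=L-a=16/3):
  θ_2 = -Pa(2L²-6Lx+3x²+a²)/(6LEI)  [x>a] = -6·(8/3)·(2·8²-6·8·(16/5)+3·(16/5)²+(8/3)²)/(6·8·50000) = -172/2109375 rad
Load 3 — applied couple M₀=5 kN·m at a=6 m (b=L-a=2):
  θ_3 = (M₀x²/(2L)+C₁)/EI  [x≤a] with C₁=M₀(3b²-L²)/(6L)=-65/12 = (5·(16/5)²/(2·8)+(-65/12))/50000 = -133/3000000 rad
Superposition: θ = Σ θ_i = -5138041/3375000000 rad ≈ -0.001522 rad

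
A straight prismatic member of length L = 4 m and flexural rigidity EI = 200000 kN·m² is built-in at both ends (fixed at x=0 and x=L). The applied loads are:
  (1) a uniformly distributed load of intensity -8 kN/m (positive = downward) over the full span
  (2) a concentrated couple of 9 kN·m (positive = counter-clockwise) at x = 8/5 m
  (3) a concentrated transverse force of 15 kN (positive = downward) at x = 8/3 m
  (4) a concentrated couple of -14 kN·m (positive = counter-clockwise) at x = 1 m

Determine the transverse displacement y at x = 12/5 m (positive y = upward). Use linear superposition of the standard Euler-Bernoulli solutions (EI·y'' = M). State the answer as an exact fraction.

Load 1 — uniform load w=-8 kN/m over full span:
  y_1 = -wx²(L-x)²/(24EI) = -(-8)·(12/5)²·(4-(12/5))²/(24·200000) = 48/1953125 m
Load 2 — applied couple M₀=9 kN·m at a=8/5 m (b=L-a=12/5):
  y_2 = (R_Ax³/6 - M_Ax²/2 - M₀(x-a)²/2)/EI  [x>a] with R_A=81/25, M_A=27/25 = ((81/25)·(12/5)³/6 - (27/25)·(12/5)²/2 - 9·((12/5)-(8/5))²/2)/200000 = 72/9765625 m
Load 3 — point force P=15 kN at a=8/3 m (b=L-a=4/3):
  y_3 = -Pb²x²(3aL-(3a+b)x)/(6L³EI)  [x≤a] = -15·(4/3)²·(12/5)²·(3·(8/3)·4-(3·(8/3)+(4/3))·(12/5))/(6·4³·200000) = -3/156250 m
Load 4 — applied couple M₀=-14 kN·m at a=1 m (b=L-a=3):
  y_4 = (R_Ax³/6 - M_Ax²/2 - M₀(x-a)²/2)/EI  [x>a] with R_A=-63/16, M_A=21/8 = ((-63/16)·(12/5)³/6 - (21/8)·(12/5)²/2 - (-14)·((12/5)-1)²/2)/200000 = -91/6250000 m
Superposition: y = Σ y_i = -283/156250000 m ≈ -0.000002 m

y(12/5) = -283/156250000 m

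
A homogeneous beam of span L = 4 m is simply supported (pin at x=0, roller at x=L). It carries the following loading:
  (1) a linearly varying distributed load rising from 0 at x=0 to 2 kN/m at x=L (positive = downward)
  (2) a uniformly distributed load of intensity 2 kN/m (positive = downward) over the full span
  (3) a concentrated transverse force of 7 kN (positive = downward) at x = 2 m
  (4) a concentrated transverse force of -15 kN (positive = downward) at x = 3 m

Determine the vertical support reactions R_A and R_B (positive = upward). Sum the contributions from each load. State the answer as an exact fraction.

R_A = 61/12 kN, R_B = -13/12 kN

Load 1 — triangular load w₀=2 kN/m (0→w₀ over full span):
  R_A = w₀L/6 = 2·4/6 = 4/3 kN
  R_B = w₀L/3 = 2·4/3 = 8/3 kN
Load 2 — uniform load w=2 kN/m over full span:
  R_A = wL/2 = 2·4/2 = 4 kN
  R_B = wL/2 = 2·4/2 = 4 kN
Load 3 — point force P=7 kN at a=2 m (b=L-a=2):
  R_A = Pb/L = 7·2/4 = 7/2 kN
  R_B = Pa/L = 7·2/4 = 7/2 kN
Load 4 — point force P=-15 kN at a=3 m (b=L-a=1):
  R_A = Pb/L = (-15)·1/4 = -15/4 kN
  R_B = Pa/L = (-15)·3/4 = -45/4 kN
Superposition: R_A = 61/12 kN, R_B = -13/12 kN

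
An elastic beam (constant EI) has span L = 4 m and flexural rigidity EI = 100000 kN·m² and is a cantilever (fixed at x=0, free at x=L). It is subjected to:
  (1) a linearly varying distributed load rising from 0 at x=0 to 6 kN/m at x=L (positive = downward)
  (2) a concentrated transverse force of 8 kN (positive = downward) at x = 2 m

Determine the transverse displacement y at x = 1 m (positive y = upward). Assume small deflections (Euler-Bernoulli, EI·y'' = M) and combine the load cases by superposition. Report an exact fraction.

y(1) = -4963/24000000 m

Load 1 — triangular load w₀=6 kN/m (0→w₀ over full span):
  y_1 = (w₀Lx³/12-w₀L²x²/6-w₀x⁵/(120L))/EI = (6·4·1³/12-6·4²·1²/6-6·1⁵/(120·4))/100000 = -1121/8000000 m
Load 2 — point force P=8 kN at a=2 m (b=L-a=2):
  y_2 = -Px²(3a-x)/(6EI)  [x≤a] = -8·1²·(3·2-1)/(6·100000) = -1/15000 m
Superposition: y = Σ y_i = -4963/24000000 m ≈ -0.000207 m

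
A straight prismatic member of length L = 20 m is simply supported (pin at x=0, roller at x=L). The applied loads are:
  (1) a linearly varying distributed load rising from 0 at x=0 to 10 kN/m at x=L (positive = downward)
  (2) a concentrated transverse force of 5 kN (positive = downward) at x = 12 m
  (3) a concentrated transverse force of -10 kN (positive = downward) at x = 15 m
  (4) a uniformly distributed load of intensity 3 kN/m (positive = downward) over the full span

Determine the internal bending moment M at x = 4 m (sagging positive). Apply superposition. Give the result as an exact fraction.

M(4) = 222 kN·m

Load 1 — triangular load w₀=10 kN/m (0→w₀ over full span):
  M_1 = w₀Lx/6 - w₀x³/(6L) = 10·20·4/6 - 10·4³/(6·20) = 128 kN·m
Load 2 — point force P=5 kN at a=12 m (b=L-a=8):
  M_2 = Pbx/L  [x≤a] = 5·8·4/20 = 8 kN·m
Load 3 — point force P=-10 kN at a=15 m (b=L-a=5):
  M_3 = Pbx/L  [x≤a] = (-10)·5·4/20 = -10 kN·m
Load 4 — uniform load w=3 kN/m over full span:
  M_4 = wx(L-x)/2 = 3·4·(20-4)/2 = 96 kN·m
Superposition: M = Σ M_i = 222 kN·m ≈ 222.000000 kN·m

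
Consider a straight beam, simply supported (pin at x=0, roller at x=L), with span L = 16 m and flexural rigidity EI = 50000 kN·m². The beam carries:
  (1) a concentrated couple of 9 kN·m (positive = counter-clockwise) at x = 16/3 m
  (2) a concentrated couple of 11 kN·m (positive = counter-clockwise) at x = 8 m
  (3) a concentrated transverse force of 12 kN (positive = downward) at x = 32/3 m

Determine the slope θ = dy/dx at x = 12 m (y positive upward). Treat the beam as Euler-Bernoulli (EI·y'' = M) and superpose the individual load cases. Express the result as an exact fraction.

θ(12) = 379/168750 rad

Load 1 — applied couple M₀=9 kN·m at a=16/3 m (b=L-a=32/3):
  θ_1 = (M₀x²/(2L)-M₀(x-a)+C₁)/EI  [x>a] with C₁=M₀(3b²-L²)/(6L)=8 = (9·12²/(2·16)-9·(12-(16/3))+8)/50000 = -23/100000 rad
Load 2 — applied couple M₀=11 kN·m at a=8 m (b=L-a=8):
  θ_2 = (M₀x²/(2L)-M₀(x-a)+C₁)/EI  [x>a] with C₁=M₀(3b²-L²)/(6L)=-22/3 = (11·12²/(2·16)-11·(12-8)+(-22/3))/50000 = -11/300000 rad
Load 3 — point force P=12 kN at a=32/3 m (b=L-a=16/3):
  θ_3 = -Pa(2L²-6Lx+3x²+a²)/(6LEI)  [x>a] = -12·(32/3)·(2·16²-6·16·12+3·12²+(32/3)²)/(6·16·50000) = 212/84375 rad
Superposition: θ = Σ θ_i = 379/168750 rad ≈ 0.002246 rad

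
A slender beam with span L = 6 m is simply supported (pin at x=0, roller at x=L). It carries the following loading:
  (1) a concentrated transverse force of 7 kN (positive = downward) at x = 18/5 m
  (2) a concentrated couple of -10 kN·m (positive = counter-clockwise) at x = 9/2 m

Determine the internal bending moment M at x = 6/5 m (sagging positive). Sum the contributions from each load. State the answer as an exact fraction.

M(6/5) = 34/25 kN·m

Load 1 — point force P=7 kN at a=18/5 m (b=L-a=12/5):
  M_1 = Pbx/L  [x≤a] = 7·(12/5)·(6/5)/6 = 84/25 kN·m
Load 2 — applied couple M₀=-10 kN·m at a=9/2 m (b=L-a=3/2):
  M_2 = M₀x/L  [x≤a] = (-10)·(6/5)/6 = -2 kN·m
Superposition: M = Σ M_i = 34/25 kN·m ≈ 1.360000 kN·m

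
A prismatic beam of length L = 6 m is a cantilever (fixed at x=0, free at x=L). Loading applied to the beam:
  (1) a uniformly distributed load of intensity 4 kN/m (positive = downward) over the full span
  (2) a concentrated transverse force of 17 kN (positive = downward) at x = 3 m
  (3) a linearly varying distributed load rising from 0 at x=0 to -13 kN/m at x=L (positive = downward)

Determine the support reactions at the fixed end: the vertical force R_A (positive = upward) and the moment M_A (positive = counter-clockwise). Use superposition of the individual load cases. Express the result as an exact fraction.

R_A = 2 kN, M_A = -33 kN·m

Load 1 — uniform load w=4 kN/m over full span:
  R_A = wL = 4·6 = 24 kN
  M_A = wL²/2 = 4·6²/2 = 72 kN·m
Load 2 — point force P=17 kN at a=3 m (b=L-a=3):
  R_A = P = 17 kN
  M_A = Pa = 17·3 = 51 kN·m
Load 3 — triangular load w₀=-13 kN/m (0→w₀ over full span):
  R_A = w₀L/2 = (-13)·6/2 = -39 kN
  M_A = w₀L²/3 = (-13)·6²/3 = -156 kN·m
Superposition: R_A = 2 kN, M_A = -33 kN·m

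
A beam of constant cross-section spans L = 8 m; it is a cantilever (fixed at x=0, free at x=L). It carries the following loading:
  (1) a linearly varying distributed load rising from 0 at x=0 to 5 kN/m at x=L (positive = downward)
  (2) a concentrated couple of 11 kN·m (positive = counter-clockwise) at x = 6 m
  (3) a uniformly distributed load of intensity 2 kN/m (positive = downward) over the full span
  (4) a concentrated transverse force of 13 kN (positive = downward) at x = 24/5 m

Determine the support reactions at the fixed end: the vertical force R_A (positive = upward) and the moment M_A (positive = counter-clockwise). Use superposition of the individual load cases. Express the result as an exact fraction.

R_A = 49 kN, M_A = 3331/15 kN·m

Load 1 — triangular load w₀=5 kN/m (0→w₀ over full span):
  R_A = w₀L/2 = 5·8/2 = 20 kN
  M_A = w₀L²/3 = 5·8²/3 = 320/3 kN·m
Load 2 — applied couple M₀=11 kN·m at a=6 m (b=L-a=2):
  R_A = 0 kN
  M_A = -M₀ = -11 kN·m
Load 3 — uniform load w=2 kN/m over full span:
  R_A = wL = 2·8 = 16 kN
  M_A = wL²/2 = 2·8²/2 = 64 kN·m
Load 4 — point force P=13 kN at a=24/5 m (b=L-a=16/5):
  R_A = P = 13 kN
  M_A = Pa = 13·(24/5) = 312/5 kN·m
Superposition: R_A = 49 kN, M_A = 3331/15 kN·m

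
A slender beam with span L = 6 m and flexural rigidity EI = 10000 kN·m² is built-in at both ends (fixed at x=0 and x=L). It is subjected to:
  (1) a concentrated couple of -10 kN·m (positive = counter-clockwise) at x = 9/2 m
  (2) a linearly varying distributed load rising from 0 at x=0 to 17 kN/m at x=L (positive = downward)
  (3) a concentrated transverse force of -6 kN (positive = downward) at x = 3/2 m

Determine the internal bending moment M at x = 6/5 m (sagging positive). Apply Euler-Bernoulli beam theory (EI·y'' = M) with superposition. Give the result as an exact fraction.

M(6/5) = -5987/2000 kN·m

Load 1 — applied couple M₀=-10 kN·m at a=9/2 m (b=L-a=3/2):
  M_1 = R_Ax - M_A  [x≤a] with R_A=-15/8, M_A=-25/8 = (-15/8)·(6/5) - (-25/8) = 7/8 kN·m
Load 2 — triangular load w₀=17 kN/m (0→w₀ over full span):
  M_2 = 3w₀Lx/20 - w₀L²/30 - w₀x³/(6L) = 3·17·6·(6/5)/20 - 17·6²/30 - 17·(6/5)³/(6·6) = -357/125 kN·m
Load 3 — point force P=-6 kN at a=3/2 m (b=L-a=9/2):
  M_3 = Pb²(3a+b)x/L³ - Pab²/L²  [x≤a] = (-6)·(9/2)²·(3·(3/2)+(9/2))·(6/5)/6³ - (-6)·(3/2)·(9/2)²/6² = -81/80 kN·m
Superposition: M = Σ M_i = -5987/2000 kN·m ≈ -2.993500 kN·m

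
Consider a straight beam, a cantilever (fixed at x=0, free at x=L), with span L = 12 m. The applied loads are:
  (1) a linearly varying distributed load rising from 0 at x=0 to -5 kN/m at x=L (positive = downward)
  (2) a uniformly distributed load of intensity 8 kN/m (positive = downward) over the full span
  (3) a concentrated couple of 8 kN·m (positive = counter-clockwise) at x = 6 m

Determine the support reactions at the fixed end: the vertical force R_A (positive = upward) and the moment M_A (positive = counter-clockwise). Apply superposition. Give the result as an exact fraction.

R_A = 66 kN, M_A = 328 kN·m

Load 1 — triangular load w₀=-5 kN/m (0→w₀ over full span):
  R_A = w₀L/2 = (-5)·12/2 = -30 kN
  M_A = w₀L²/3 = (-5)·12²/3 = -240 kN·m
Load 2 — uniform load w=8 kN/m over full span:
  R_A = wL = 8·12 = 96 kN
  M_A = wL²/2 = 8·12²/2 = 576 kN·m
Load 3 — applied couple M₀=8 kN·m at a=6 m (b=L-a=6):
  R_A = 0 kN
  M_A = -M₀ = -8 kN·m
Superposition: R_A = 66 kN, M_A = 328 kN·m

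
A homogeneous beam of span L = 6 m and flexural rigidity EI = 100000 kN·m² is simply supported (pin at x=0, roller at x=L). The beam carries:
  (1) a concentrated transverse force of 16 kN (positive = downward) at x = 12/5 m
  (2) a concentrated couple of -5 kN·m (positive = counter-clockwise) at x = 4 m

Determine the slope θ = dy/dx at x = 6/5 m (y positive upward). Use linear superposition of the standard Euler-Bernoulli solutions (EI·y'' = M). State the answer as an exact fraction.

Load 1 — point force P=16 kN at a=12/5 m (b=L-a=18/5):
  θ_1 = -Pb(L²-b²-3x²)/(6LEI)  [x≤a] = -16·(18/5)·(6²-(18/5)²-3·(6/5)²)/(6·6·100000) = -117/390625 rad
Load 2 — applied couple M₀=-5 kN·m at a=4 m (b=L-a=2):
  θ_2 = (M₀x²/(2L)+C₁)/EI  [x≤a] with C₁=M₀(3b²-L²)/(6L)=10/3 = ((-5)·(6/5)²/(2·6)+(10/3))/100000 = 41/1500000 rad
Superposition: θ = Σ θ_i = -10207/37500000 rad ≈ -0.000272 rad

θ(6/5) = -10207/37500000 rad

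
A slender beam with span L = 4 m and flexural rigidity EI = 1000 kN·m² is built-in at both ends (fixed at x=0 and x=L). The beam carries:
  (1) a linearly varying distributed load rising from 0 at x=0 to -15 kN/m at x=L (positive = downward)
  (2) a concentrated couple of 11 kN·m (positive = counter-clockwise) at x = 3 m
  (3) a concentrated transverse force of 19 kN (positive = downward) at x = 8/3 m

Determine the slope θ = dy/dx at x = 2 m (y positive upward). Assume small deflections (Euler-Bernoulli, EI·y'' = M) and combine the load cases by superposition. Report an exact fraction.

Load 1 — triangular load w₀=-15 kN/m (0→w₀ over full span):
  θ_1 = -w₀(2x(L-x)(L-2x)(x+2L)+x²(L-x)²)/(120LEI) = -(-15)·(2·2·(4-2)·(4-2·2)·(2+2·4)+2²·(4-2)²)/(120·4·1000) = 1/2000 rad
Load 2 — applied couple M₀=11 kN·m at a=3 m (b=L-a=1):
  θ_2 = (R_Ax²/2 - M_Ax)/EI  [x≤a] with R_A=99/32, M_A=55/16 = ((99/32)·2²/2 - (55/16)·2)/1000 = -11/16000 rad
Load 3 — point force P=19 kN at a=8/3 m (b=L-a=4/3):
  θ_3 = -Pb²x(2aL-(3a+b)x)/(2L³EI)  [x≤a] = -19·(4/3)²·2·(2·(8/3)·4-(3·(8/3)+(4/3))·2)/(2·4³·1000) = -19/13500 rad
Superposition: θ = Σ θ_i = -689/432000 rad ≈ -0.001595 rad

θ(2) = -689/432000 rad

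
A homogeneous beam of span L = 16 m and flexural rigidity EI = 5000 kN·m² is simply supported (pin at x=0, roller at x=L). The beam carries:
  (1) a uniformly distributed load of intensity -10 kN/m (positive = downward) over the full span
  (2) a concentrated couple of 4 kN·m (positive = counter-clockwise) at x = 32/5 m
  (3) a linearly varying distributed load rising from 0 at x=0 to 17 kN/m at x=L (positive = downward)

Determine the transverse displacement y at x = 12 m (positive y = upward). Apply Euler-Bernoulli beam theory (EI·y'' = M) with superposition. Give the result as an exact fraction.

Load 1 — uniform load w=-10 kN/m over full span:
  y_1 = -wx(L³-2Lx²+x³)/(24EI) = -(-10)·12·(16³-2·16·12²+12³)/(24·5000) = 152/125 m
Load 2 — applied couple M₀=4 kN·m at a=32/5 m (b=L-a=48/5):
  y_2 = (M₀x³/(6L)-M₀(x-a)²/2+C₁x)/EI  [x>a] with C₁=M₀(3b²-L²)/(6L)=64/75 = (4·12³/(6·16)-4·(12-(32/5))²/2+(64/75)·12)/5000 = 61/15625 m
Load 3 — triangular load w₀=17 kN/m (0→w₀ over full span):
  y_3 = -w₀x(7L⁴-10L²x²+3x⁴)/(360LEI) = -17·12·(7·16⁴-10·16²·12²+3·12⁴)/(360·16·5000) = -2023/1875 m
Superposition: y = Σ y_i = 6608/46875 m ≈ 0.140971 m

y(12) = 6608/46875 m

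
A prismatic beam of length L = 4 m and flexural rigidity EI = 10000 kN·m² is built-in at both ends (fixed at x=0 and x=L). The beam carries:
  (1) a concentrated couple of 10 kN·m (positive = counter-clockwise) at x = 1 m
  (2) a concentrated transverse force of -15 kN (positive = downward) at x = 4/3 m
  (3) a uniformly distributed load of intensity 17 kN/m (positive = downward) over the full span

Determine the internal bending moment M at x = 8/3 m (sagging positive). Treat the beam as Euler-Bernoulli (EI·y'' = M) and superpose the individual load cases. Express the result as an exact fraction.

M(8/3) = 1337/216 kN·m

Load 1 — applied couple M₀=10 kN·m at a=1 m (b=L-a=3):
  M_1 = R_Ax - M_A - M₀  [x>a] with R_A=45/16, M_A=-15/8 = (45/16)·(8/3) - (-15/8) - 10 = -5/8 kN·m
Load 2 — point force P=-15 kN at a=4/3 m (b=L-a=8/3):
  M_2 = Pa²(a+3b)(L-x)/L³ - Pa²b/L²  [x>a] = (-15)·(4/3)²·((4/3)+3·(8/3))·(4-(8/3))/4³ - (-15)·(4/3)²·(8/3)/4² = -20/27 kN·m
Load 3 — uniform load w=17 kN/m over full span:
  M_3 = wLx/2 - wL²/12 - wx²/2 = 17·4·(8/3)/2 - 17·4²/12 - 17·(8/3)²/2 = 68/9 kN·m
Superposition: M = Σ M_i = 1337/216 kN·m ≈ 6.189815 kN·m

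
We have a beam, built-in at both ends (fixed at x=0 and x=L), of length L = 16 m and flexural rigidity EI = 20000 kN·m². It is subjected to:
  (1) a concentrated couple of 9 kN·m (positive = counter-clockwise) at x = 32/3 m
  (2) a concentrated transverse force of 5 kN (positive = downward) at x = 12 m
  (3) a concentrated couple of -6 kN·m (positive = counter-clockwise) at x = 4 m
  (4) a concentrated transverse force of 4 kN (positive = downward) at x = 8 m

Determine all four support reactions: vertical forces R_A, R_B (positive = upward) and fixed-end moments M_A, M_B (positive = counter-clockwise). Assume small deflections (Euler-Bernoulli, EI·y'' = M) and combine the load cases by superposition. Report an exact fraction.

Load 1 — applied couple M₀=9 kN·m at a=32/3 m (b=L-a=16/3):
  R_A = 6M₀ab/L³ = 6·9·(32/3)·(16/3)/16³ = 3/4 kN
  M_A = M₀b(2a-b)/L² = 9·(16/3)·(2·(32/3)-(16/3))/16² = 3 kN·m
  R_B = -6M₀ab/L³ = -6·9·(32/3)·(16/3)/16³ = -3/4 kN
  M_B = M₀a(2b-a)/L² = 9·(32/3)·(2·(16/3)-(32/3))/16² = 0 kN·m
Load 2 — point force P=5 kN at a=12 m (b=L-a=4):
  R_A = Pb²(3a+b)/L³ = 5·4²·(3·12+4)/16³ = 25/32 kN
  M_A = Pab²/L² = 5·12·4²/16² = 15/4 kN·m
  R_B = Pa²(a+3b)/L³ = 5·12²·(12+3·4)/16³ = 135/32 kN
  M_B = -Pa²b/L² = -5·12²·4/16² = -45/4 kN·m
Load 3 — applied couple M₀=-6 kN·m at a=4 m (b=L-a=12):
  R_A = 6M₀ab/L³ = 6·(-6)·4·12/16³ = -27/64 kN
  M_A = M₀b(2a-b)/L² = (-6)·12·(2·4-12)/16² = 9/8 kN·m
  R_B = -6M₀ab/L³ = -6·(-6)·4·12/16³ = 27/64 kN
  M_B = M₀a(2b-a)/L² = (-6)·4·(2·12-4)/16² = -15/8 kN·m
Load 4 — point force P=4 kN at a=8 m (b=L-a=8):
  R_A = Pb²(3a+b)/L³ = 4·8²·(3·8+8)/16³ = 2 kN
  M_A = Pab²/L² = 4·8·8²/16² = 8 kN·m
  R_B = Pa²(a+3b)/L³ = 4·8²·(8+3·8)/16³ = 2 kN
  M_B = -Pa²b/L² = -4·8²·8/16² = -8 kN·m
Superposition: R_A = 199/64 kN, M_A = 127/8 kN·m, R_B = 377/64 kN, M_B = -169/8 kN·m

R_A = 199/64 kN, M_A = 127/8 kN·m, R_B = 377/64 kN, M_B = -169/8 kN·m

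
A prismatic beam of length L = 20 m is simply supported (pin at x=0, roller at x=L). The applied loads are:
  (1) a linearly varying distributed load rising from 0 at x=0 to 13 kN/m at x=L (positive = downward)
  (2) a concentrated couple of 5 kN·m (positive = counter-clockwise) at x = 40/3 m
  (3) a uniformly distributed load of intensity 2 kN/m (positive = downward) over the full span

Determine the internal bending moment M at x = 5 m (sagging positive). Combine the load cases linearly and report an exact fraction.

M(5) = 2235/8 kN·m

Load 1 — triangular load w₀=13 kN/m (0→w₀ over full span):
  M_1 = w₀Lx/6 - w₀x³/(6L) = 13·20·5/6 - 13·5³/(6·20) = 1625/8 kN·m
Load 2 — applied couple M₀=5 kN·m at a=40/3 m (b=L-a=20/3):
  M_2 = M₀x/L  [x≤a] = 5·5/20 = 5/4 kN·m
Load 3 — uniform load w=2 kN/m over full span:
  M_3 = wx(L-x)/2 = 2·5·(20-5)/2 = 75 kN·m
Superposition: M = Σ M_i = 2235/8 kN·m ≈ 279.375000 kN·m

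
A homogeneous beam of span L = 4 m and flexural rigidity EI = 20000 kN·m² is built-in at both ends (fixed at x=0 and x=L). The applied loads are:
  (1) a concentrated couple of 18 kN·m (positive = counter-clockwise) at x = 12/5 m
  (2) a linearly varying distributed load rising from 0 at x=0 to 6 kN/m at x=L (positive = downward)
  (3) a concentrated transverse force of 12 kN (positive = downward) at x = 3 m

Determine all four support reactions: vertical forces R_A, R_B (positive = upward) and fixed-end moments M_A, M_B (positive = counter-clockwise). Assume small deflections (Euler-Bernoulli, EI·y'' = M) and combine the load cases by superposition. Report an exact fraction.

R_A = 2391/200 kN, M_A = 1121/100 kN·m, R_B = 2409/200 kN, M_B = -939/100 kN·m

Load 1 — applied couple M₀=18 kN·m at a=12/5 m (b=L-a=8/5):
  R_A = 6M₀ab/L³ = 6·18·(12/5)·(8/5)/4³ = 162/25 kN
  M_A = M₀b(2a-b)/L² = 18·(8/5)·(2·(12/5)-(8/5))/4² = 144/25 kN·m
  R_B = -6M₀ab/L³ = -6·18·(12/5)·(8/5)/4³ = -162/25 kN
  M_B = M₀a(2b-a)/L² = 18·(12/5)·(2·(8/5)-(12/5))/4² = 54/25 kN·m
Load 2 — triangular load w₀=6 kN/m (0→w₀ over full span):
  R_A = 3w₀L/20 = 3·6·4/20 = 18/5 kN
  M_A = w₀L²/30 = 6·4²/30 = 16/5 kN·m
  R_B = 7w₀L/20 = 7·6·4/20 = 42/5 kN
  M_B = -w₀L²/20 = -6·4²/20 = -24/5 kN·m
Load 3 — point force P=12 kN at a=3 m (b=L-a=1):
  R_A = Pb²(3a+b)/L³ = 12·1²·(3·3+1)/4³ = 15/8 kN
  M_A = Pab²/L² = 12·3·1²/4² = 9/4 kN·m
  R_B = Pa²(a+3b)/L³ = 12·3²·(3+3·1)/4³ = 81/8 kN
  M_B = -Pa²b/L² = -12·3²·1/4² = -27/4 kN·m
Superposition: R_A = 2391/200 kN, M_A = 1121/100 kN·m, R_B = 2409/200 kN, M_B = -939/100 kN·m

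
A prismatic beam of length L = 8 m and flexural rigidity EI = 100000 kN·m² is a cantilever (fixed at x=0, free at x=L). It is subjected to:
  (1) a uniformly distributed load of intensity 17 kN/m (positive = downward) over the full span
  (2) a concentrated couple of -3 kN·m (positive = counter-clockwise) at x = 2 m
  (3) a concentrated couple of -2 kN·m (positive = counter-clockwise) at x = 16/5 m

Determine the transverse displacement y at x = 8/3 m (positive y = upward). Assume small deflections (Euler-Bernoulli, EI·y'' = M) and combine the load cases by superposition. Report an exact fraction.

y(8/3) = -37843/2430000 m

Load 1 — uniform load w=17 kN/m over full span:
  y_1 = -wx²(x²-4Lx+6L²)/(24EI) = -17·(8/3)²·((8/3)²-4·8·(8/3)+6·8²)/(24·100000) = -11696/759375 m
Load 2 — applied couple M₀=-3 kN·m at a=2 m (b=L-a=6):
  y_2 = M₀a(2x-a)/(2EI)  [x>a] = (-3)·2·(2·(8/3)-2)/(2·100000) = -1/10000 m
Load 3 — applied couple M₀=-2 kN·m at a=16/5 m (b=L-a=24/5):
  y_3 = M₀x²/(2EI)  [x≤a] = (-2)·(8/3)²/(2·100000) = -2/28125 m
Superposition: y = Σ y_i = -37843/2430000 m ≈ -0.015573 m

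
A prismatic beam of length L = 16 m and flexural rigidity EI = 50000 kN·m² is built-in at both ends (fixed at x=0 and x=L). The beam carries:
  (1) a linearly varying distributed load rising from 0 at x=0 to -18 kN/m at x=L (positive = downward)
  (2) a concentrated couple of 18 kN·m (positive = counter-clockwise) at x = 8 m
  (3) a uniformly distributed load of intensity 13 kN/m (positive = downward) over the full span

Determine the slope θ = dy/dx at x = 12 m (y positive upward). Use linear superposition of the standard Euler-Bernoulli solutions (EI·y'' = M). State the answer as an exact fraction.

θ(12) = 1163/500000 rad

Load 1 — triangular load w₀=-18 kN/m (0→w₀ over full span):
  θ_1 = -w₀(2x(L-x)(L-2x)(x+2L)+x²(L-x)²)/(120LEI) = -(-18)·(2·12·(16-12)·(16-2·12)·(12+2·16)+12²·(16-12)²)/(120·16·50000) = -369/62500 rad
Load 2 — applied couple M₀=18 kN·m at a=8 m (b=L-a=8):
  θ_2 = (R_Ax²/2 - M_Ax - M₀(x-a))/EI  [x>a] with R_A=27/16, M_A=9/2 = ((27/16)·12²/2 - (9/2)·12 - 18·(12-8))/50000 = -9/100000 rad
Load 3 — uniform load w=13 kN/m over full span:
  θ_3 = -wx(L-x)(L-2x)/(12EI) = -13·12·(16-12)·(16-2·12)/(12·50000) = 26/3125 rad
Superposition: θ = Σ θ_i = 1163/500000 rad ≈ 0.002326 rad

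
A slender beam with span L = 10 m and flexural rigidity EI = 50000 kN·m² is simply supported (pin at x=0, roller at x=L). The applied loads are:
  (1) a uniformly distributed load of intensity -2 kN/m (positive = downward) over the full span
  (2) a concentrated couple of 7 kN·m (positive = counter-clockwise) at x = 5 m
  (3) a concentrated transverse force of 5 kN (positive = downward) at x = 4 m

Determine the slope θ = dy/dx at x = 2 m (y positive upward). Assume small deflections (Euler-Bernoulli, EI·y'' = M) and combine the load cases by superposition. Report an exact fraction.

Load 1 — uniform load w=-2 kN/m over full span:
  θ_1 = -w(L³-6Lx²+4x³)/(24EI) = -(-2)·(10³-6·10·2²+4·2³)/(24·50000) = 33/25000 rad
Load 2 — applied couple M₀=7 kN·m at a=5 m (b=L-a=5):
  θ_2 = (M₀x²/(2L)+C₁)/EI  [x≤a] with C₁=M₀(3b²-L²)/(6L)=-35/12 = (7·2²/(2·10)+(-35/12))/50000 = -91/3000000 rad
Load 3 — point force P=5 kN at a=4 m (b=L-a=6):
  θ_3 = -Pb(L²-b²-3x²)/(6LEI)  [x≤a] = -5·6·(10²-6²-3·2²)/(6·10·50000) = -13/25000 rad
Superposition: θ = Σ θ_i = 2309/3000000 rad ≈ 0.000770 rad

θ(2) = 2309/3000000 rad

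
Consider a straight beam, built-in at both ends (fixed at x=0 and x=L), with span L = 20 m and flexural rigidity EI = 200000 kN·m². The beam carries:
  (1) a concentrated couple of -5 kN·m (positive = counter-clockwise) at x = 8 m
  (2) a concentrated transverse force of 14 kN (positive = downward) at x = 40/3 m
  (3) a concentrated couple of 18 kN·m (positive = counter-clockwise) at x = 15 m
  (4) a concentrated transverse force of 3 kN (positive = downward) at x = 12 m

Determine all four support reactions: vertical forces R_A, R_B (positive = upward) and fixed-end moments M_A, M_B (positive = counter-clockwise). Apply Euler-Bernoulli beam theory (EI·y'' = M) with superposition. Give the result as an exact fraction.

Load 1 — applied couple M₀=-5 kN·m at a=8 m (b=L-a=12):
  R_A = 6M₀ab/L³ = 6·(-5)·8·12/20³ = -9/25 kN
  M_A = M₀b(2a-b)/L² = (-5)·12·(2·8-12)/20² = -3/5 kN·m
  R_B = -6M₀ab/L³ = -6·(-5)·8·12/20³ = 9/25 kN
  M_B = M₀a(2b-a)/L² = (-5)·8·(2·12-8)/20² = -8/5 kN·m
Load 2 — point force P=14 kN at a=40/3 m (b=L-a=20/3):
  R_A = Pb²(3a+b)/L³ = 14·(20/3)²·(3·(40/3)+(20/3))/20³ = 98/27 kN
  M_A = Pab²/L² = 14·(40/3)·(20/3)²/20² = 560/27 kN·m
  R_B = Pa²(a+3b)/L³ = 14·(40/3)²·((40/3)+3·(20/3))/20³ = 280/27 kN
  M_B = -Pa²b/L² = -14·(40/3)²·(20/3)/20² = -1120/27 kN·m
Load 3 — applied couple M₀=18 kN·m at a=15 m (b=L-a=5):
  R_A = 6M₀ab/L³ = 6·18·15·5/20³ = 81/80 kN
  M_A = M₀b(2a-b)/L² = 18·5·(2·15-5)/20² = 45/8 kN·m
  R_B = -6M₀ab/L³ = -6·18·15·5/20³ = -81/80 kN
  M_B = M₀a(2b-a)/L² = 18·15·(2·5-15)/20² = -27/8 kN·m
Load 4 — point force P=3 kN at a=12 m (b=L-a=8):
  R_A = Pb²(3a+b)/L³ = 3·8²·(3·12+8)/20³ = 132/125 kN
  M_A = Pab²/L² = 3·12·8²/20² = 144/25 kN·m
  R_B = Pa²(a+3b)/L³ = 3·12²·(12+3·8)/20³ = 243/125 kN
  M_B = -Pa²b/L² = -3·12²·8/20² = -216/25 kN·m
Superposition: R_A = 288259/54000 kN, M_A = 170239/5400 kN·m, R_B = 629741/54000 kN, M_B = -297521/5400 kN·m

R_A = 288259/54000 kN, M_A = 170239/5400 kN·m, R_B = 629741/54000 kN, M_B = -297521/5400 kN·m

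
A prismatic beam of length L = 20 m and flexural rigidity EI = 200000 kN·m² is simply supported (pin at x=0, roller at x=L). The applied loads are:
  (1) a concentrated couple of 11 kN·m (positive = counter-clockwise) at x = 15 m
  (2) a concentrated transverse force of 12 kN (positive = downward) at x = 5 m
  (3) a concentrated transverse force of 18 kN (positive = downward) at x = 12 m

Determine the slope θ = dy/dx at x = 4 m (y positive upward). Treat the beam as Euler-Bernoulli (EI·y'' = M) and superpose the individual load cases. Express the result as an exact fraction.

Load 1 — applied couple M₀=11 kN·m at a=15 m (b=L-a=5):
  θ_1 = (M₀x²/(2L)+C₁)/EI  [x≤a] with C₁=M₀(3b²-L²)/(6L)=-715/24 = (11·4²/(2·20)+(-715/24))/200000 = -3047/24000000 rad
Load 2 — point force P=12 kN at a=5 m (b=L-a=15):
  θ_2 = -Pb(L²-b²-3x²)/(6LEI)  [x≤a] = -12·15·(20²-15²-3·4²)/(6·20·200000) = -381/400000 rad
Load 3 — point force P=18 kN at a=12 m (b=L-a=8):
  θ_3 = -Pb(L²-b²-3x²)/(6LEI)  [x≤a] = -18·8·(20²-8²-3·4²)/(6·20·200000) = -27/15625 rad
Superposition: θ = Σ θ_i = -67379/24000000 rad ≈ -0.002807 rad

θ(4) = -67379/24000000 rad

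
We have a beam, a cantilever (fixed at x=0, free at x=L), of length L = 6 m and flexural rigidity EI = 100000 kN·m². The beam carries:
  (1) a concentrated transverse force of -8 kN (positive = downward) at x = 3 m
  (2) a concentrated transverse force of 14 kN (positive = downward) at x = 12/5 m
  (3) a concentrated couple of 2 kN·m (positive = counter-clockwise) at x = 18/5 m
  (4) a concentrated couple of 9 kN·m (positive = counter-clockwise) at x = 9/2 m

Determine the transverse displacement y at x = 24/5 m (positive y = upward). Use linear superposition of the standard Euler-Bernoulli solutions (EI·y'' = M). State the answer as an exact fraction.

Load 1 — point force P=-8 kN at a=3 m (b=L-a=3):
  y_1 = -Pa²(3x-a)/(6EI)  [x>a] = -(-8)·3²·(3·(24/5)-3)/(6·100000) = 171/125000 m
Load 2 — point force P=14 kN at a=12/5 m (b=L-a=18/5):
  y_2 = -Pa²(3x-a)/(6EI)  [x>a] = -14·(12/5)²·(3·(24/5)-(12/5))/(6·100000) = -126/78125 m
Load 3 — applied couple M₀=2 kN·m at a=18/5 m (b=L-a=12/5):
  y_3 = M₀a(2x-a)/(2EI)  [x>a] = 2·(18/5)·(2·(24/5)-(18/5))/(2·100000) = 27/125000 m
Load 4 — applied couple M₀=9 kN·m at a=9/2 m (b=L-a=3/2):
  y_4 = M₀a(2x-a)/(2EI)  [x>a] = 9·(9/2)·(2·(24/5)-(9/2))/(2·100000) = 4131/4000000 m
Superposition: y = Σ y_i = 20079/20000000 m ≈ 0.001004 m

y(24/5) = 20079/20000000 m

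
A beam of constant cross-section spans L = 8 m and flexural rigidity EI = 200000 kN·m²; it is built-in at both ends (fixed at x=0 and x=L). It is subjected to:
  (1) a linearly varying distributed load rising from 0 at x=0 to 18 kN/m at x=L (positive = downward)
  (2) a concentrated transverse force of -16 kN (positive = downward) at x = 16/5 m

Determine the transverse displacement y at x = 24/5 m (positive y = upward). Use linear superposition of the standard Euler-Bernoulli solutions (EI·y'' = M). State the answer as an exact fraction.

Load 1 — triangular load w₀=18 kN/m (0→w₀ over full span):
  y_1 = -w₀x²(L-x)²(x+2L)/(120LEI) = -18·(24/5)²·(8-(24/5))²·((24/5)+2·8)/(120·8·200000) = -22464/48828125 m
Load 2 — point force P=-16 kN at a=16/5 m (b=L-a=24/5):
  y_2 = -Pa²(L-x)²(3bL-(3b+a)(L-x))/(6L³EI)  [x>a] = -(-16)·(16/5)²·(8-(24/5))²·(3·(24/5)·8-(3·(24/5)+(16/5))·(8-(24/5)))/(6·8³·200000) = 23552/146484375 m
Superposition: y = Σ y_i = -8768/29296875 m ≈ -0.000299 m

y(24/5) = -8768/29296875 m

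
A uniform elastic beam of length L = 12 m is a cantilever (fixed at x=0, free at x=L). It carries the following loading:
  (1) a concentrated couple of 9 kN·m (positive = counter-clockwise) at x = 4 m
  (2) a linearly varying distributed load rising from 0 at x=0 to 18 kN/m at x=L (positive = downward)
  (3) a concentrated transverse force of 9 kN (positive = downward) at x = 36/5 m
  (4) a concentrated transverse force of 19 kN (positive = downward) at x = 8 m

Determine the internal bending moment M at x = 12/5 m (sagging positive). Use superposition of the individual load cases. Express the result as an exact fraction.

M(12/5) = -93607/125 kN·m

Load 1 — applied couple M₀=9 kN·m at a=4 m (b=L-a=8):
  M_1 = M₀  [x≤a] = 9 = 9 kN·m
Load 2 — triangular load w₀=18 kN/m (0→w₀ over full span):
  M_2 = w₀Lx/2 - w₀L²/3 - w₀x³/(6L) = 18·12·(12/5)/2 - 18·12²/3 - 18·(12/5)³/(6·12) = -76032/125 kN·m
Load 3 — point force P=9 kN at a=36/5 m (b=L-a=24/5):
  M_3 = -P(a-x)  [x≤a] = -9·((36/5)-(12/5)) = -216/5 kN·m
Load 4 — point force P=19 kN at a=8 m (b=L-a=4):
  M_4 = -P(a-x)  [x≤a] = -19·(8-(12/5)) = -532/5 kN·m
Superposition: M = Σ M_i = -93607/125 kN·m ≈ -748.856000 kN·m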